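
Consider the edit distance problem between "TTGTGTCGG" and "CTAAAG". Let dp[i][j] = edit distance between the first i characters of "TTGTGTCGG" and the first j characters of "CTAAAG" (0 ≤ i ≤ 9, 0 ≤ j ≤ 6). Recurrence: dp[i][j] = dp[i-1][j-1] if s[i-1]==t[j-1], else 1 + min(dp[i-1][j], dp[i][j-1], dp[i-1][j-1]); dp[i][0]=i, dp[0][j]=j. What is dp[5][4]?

4

   ''  C  T  A  A  A  G
''  0  1  2  3  4  5  6
 T  1  1  1  2  3  4  5
 T  2  2  1  2  3  4  5
 G  3  3  2  2  3  4  4
 T  4  4  3  3  3  4  5
 G  5  5  4  4  4  4  4
 T  6  6  5  5  5  5  5
 C  7  6  6  6  6  6  6
 G  8  7  7  7  7  7  6
 G  9  8  8  8  8  8  7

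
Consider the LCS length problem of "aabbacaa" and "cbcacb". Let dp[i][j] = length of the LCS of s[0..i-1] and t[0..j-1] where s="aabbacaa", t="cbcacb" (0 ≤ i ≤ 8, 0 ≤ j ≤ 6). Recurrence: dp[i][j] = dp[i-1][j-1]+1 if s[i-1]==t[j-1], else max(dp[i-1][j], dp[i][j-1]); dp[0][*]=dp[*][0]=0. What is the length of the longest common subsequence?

   ''  c  b  c  a  c  b
''  0  0  0  0  0  0  0
 a  0  0  0  0  1  1  1
 a  0  0  0  0  1  1  1
 b  0  0  1  1  1  1  2
 b  0  0  1  1  1  1  2
 a  0  0  1  1  2  2  2
 c  0  1  1  2  2  3  3
 a  0  1  1  2  3  3  3
 a  0  1  1  2  3  3  3

3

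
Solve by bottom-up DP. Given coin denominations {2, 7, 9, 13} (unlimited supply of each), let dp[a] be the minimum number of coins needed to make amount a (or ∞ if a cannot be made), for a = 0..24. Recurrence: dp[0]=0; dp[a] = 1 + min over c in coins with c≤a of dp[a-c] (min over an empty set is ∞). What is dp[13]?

1

 a  0  1  2  3  4  5  6  7  8  9 10 11 12 13 14 15 16 17 18 19 20 21 22 23 24
dp  0  -  1  -  2  -  3  1  4  1  5  2  6  1  2  2  2  3  2  4  2  3  2  3  3
(- denotes ∞ / unreachable)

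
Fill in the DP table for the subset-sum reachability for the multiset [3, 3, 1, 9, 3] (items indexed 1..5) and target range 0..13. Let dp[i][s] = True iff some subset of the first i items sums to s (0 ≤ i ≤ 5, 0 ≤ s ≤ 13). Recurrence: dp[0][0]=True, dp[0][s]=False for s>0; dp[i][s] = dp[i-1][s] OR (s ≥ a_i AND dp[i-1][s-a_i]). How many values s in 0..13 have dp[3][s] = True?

i\s   0   1   2   3   4   5   6   7   8   9  10  11  12  13
  0   T   F   F   F   F   F   F   F   F   F   F   F   F   F
  1   T   F   F   T   F   F   F   F   F   F   F   F   F   F
  2   T   F   F   T   F   F   T   F   F   F   F   F   F   F
  3   T   T   F   T   T   F   T   T   F   F   F   F   F   F
  4   T   T   F   T   T   F   T   T   F   T   T   F   T   T
  5   T   T   F   T   T   F   T   T   F   T   T   F   T   T

6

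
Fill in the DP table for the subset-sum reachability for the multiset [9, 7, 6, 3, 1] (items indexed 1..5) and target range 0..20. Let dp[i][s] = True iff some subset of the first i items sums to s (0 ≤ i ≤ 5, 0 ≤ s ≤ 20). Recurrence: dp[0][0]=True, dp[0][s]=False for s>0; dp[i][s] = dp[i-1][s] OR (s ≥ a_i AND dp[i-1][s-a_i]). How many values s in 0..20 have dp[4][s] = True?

12

i\s   0   1   2   3   4   5   6   7   8   9  10  11  12  13  14  15  16  17  18  19  20
  0   T   F   F   F   F   F   F   F   F   F   F   F   F   F   F   F   F   F   F   F   F
  1   T   F   F   F   F   F   F   F   F   T   F   F   F   F   F   F   F   F   F   F   F
  2   T   F   F   F   F   F   F   T   F   T   F   F   F   F   F   F   T   F   F   F   F
  3   T   F   F   F   F   F   T   T   F   T   F   F   F   T   F   T   T   F   F   F   F
  4   T   F   F   T   F   F   T   T   F   T   T   F   T   T   F   T   T   F   T   T   F
  5   T   T   F   T   T   F   T   T   T   T   T   T   T   T   T   T   T   T   T   T   T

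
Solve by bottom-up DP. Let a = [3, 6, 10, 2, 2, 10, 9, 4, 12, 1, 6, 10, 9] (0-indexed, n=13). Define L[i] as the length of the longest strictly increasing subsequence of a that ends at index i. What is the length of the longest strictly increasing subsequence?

4

   i    0    1    2    3    4    5    6    7    8    9   10   11   12
a[i]    3    6   10    2    2   10    9    4   12    1    6   10    9
L[i]    1    2    3    1    1    3    3    2    4    1    3    4    4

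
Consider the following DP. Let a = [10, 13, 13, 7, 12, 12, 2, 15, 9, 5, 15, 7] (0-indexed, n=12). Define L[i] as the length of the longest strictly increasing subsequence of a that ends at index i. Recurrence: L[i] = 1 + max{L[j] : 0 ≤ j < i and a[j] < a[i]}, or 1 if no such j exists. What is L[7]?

3

   i    0    1    2    3    4    5    6    7    8    9   10   11
a[i]   10   13   13    7   12   12    2   15    9    5   15    7
L[i]    1    2    2    1    2    2    1    3    2    2    3    3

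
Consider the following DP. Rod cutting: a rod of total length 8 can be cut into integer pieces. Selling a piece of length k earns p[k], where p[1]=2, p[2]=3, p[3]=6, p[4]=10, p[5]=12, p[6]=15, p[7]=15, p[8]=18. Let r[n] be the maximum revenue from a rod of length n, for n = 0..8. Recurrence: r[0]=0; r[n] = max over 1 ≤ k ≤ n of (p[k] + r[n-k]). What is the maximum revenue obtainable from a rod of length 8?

20

   n    0    1    2    3    4    5    6    7    8
r[n]    0    2    4    6   10   12   15   17   20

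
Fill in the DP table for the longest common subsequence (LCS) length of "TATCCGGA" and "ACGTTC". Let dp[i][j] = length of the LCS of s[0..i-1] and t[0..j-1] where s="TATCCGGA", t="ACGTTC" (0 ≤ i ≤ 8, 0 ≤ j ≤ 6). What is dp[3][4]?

   ''  A  C  G  T  T  C
''  0  0  0  0  0  0  0
 T  0  0  0  0  1  1  1
 A  0  1  1  1  1  1  1
 T  0  1  1  1  2  2  2
 C  0  1  2  2  2  2  3
 C  0  1  2  2  2  2  3
 G  0  1  2  3  3  3  3
 G  0  1  2  3  3  3  3
 A  0  1  2  3  3  3  3

2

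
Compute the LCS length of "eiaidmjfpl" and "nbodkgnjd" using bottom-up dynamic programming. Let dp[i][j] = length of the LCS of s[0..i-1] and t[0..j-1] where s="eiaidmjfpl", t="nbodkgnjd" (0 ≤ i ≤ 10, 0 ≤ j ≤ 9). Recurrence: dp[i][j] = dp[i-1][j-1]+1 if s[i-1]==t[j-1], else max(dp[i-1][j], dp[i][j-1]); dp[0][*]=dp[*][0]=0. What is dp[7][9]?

   ''  n  b  o  d  k  g  n  j  d
''  0  0  0  0  0  0  0  0  0  0
 e  0  0  0  0  0  0  0  0  0  0
 i  0  0  0  0  0  0  0  0  0  0
 a  0  0  0  0  0  0  0  0  0  0
 i  0  0  0  0  0  0  0  0  0  0
 d  0  0  0  0  1  1  1  1  1  1
 m  0  0  0  0  1  1  1  1  1  1
 j  0  0  0  0  1  1  1  1  2  2
 f  0  0  0  0  1  1  1  1  2  2
 p  0  0  0  0  1  1  1  1  2  2
 l  0  0  0  0  1  1  1  1  2  2

2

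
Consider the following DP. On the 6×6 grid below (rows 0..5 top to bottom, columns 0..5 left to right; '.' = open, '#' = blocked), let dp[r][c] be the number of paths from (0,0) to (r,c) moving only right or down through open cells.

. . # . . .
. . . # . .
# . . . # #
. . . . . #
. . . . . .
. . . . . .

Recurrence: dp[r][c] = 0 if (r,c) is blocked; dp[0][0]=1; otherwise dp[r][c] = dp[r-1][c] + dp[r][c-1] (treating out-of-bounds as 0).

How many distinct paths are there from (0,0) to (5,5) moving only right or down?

84

r\c   0   1   2   3   4   5
  0   1   1   0   0   0   0
  1   1   2   2   0   0   0
  2   0   2   4   4   0   0
  3   0   2   6  10  10   0
  4   0   2   8  18  28  28
  5   0   2  10  28  56  84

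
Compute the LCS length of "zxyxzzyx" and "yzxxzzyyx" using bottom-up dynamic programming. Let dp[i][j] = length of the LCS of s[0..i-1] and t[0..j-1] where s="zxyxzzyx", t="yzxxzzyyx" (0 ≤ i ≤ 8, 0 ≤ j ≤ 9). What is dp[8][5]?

   ''  y  z  x  x  z  z  y  y  x
''  0  0  0  0  0  0  0  0  0  0
 z  0  0  1  1  1  1  1  1  1  1
 x  0  0  1  2  2  2  2  2  2  2
 y  0  1  1  2  2  2  2  3  3  3
 x  0  1  1  2  3  3  3  3  3  4
 z  0  1  2  2  3  4  4  4  4  4
 z  0  1  2  2  3  4  5  5  5  5
 y  0  1  2  2  3  4  5  6  6  6
 x  0  1  2  3  3  4  5  6  6  7

4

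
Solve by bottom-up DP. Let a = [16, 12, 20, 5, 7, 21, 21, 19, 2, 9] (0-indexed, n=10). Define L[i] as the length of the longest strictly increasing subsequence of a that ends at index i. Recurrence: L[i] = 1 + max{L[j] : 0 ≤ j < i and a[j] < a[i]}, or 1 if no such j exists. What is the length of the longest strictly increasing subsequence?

3

   i    0    1    2    3    4    5    6    7    8    9
a[i]   16   12   20    5    7   21   21   19    2    9
L[i]    1    1    2    1    2    3    3    3    1    3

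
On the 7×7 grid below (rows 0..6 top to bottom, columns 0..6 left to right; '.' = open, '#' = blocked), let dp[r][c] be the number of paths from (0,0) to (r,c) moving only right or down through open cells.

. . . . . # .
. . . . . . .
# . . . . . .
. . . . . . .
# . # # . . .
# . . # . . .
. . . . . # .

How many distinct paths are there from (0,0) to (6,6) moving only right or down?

261

r\c   0   1   2   3   4   5   6
  0   1   1   1   1   1   0   0
  1   1   2   3   4   5   5   5
  2   0   2   5   9  14  19  24
  3   0   2   7  16  30  49  73
  4   0   2   0   0  30  79 152
  5   0   2   2   0  30 109 261
  6   0   2   4   4  34   0 261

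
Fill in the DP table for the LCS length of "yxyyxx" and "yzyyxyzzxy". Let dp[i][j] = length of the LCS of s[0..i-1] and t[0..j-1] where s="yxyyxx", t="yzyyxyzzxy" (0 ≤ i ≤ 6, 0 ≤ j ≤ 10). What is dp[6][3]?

   ''  y  z  y  y  x  y  z  z  x  y
''  0  0  0  0  0  0  0  0  0  0  0
 y  0  1  1  1  1  1  1  1  1  1  1
 x  0  1  1  1  1  2  2  2  2  2  2
 y  0  1  1  2  2  2  3  3  3  3  3
 y  0  1  1  2  3  3  3  3  3  3  4
 x  0  1  1  2  3  4  4  4  4  4  4
 x  0  1  1  2  3  4  4  4  4  5  5

2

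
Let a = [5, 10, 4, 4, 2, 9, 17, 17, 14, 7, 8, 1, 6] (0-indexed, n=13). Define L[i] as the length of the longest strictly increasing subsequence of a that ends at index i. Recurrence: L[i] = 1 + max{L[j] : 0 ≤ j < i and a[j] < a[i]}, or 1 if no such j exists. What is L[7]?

   i    0    1    2    3    4    5    6    7    8    9   10   11   12
a[i]    5   10    4    4    2    9   17   17   14    7    8    1    6
L[i]    1    2    1    1    1    2    3    3    3    2    3    1    2

3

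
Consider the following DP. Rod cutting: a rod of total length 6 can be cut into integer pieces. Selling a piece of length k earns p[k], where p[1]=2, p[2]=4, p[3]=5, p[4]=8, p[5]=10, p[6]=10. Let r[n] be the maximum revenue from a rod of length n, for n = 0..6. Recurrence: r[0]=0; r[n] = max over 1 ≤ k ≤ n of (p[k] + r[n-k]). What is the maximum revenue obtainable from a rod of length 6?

   n    0    1    2    3    4    5    6
r[n]    0    2    4    6    8   10   12

12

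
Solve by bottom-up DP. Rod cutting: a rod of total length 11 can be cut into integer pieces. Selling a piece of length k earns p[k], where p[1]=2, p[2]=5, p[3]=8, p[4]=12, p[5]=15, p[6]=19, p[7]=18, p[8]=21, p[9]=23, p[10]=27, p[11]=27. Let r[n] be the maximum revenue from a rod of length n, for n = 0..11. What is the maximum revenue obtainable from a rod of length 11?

   n    0    1    2    3    4    5    6    7    8    9   10   11
r[n]    0    2    5    8   12   15   19   21   24   27   31   34

34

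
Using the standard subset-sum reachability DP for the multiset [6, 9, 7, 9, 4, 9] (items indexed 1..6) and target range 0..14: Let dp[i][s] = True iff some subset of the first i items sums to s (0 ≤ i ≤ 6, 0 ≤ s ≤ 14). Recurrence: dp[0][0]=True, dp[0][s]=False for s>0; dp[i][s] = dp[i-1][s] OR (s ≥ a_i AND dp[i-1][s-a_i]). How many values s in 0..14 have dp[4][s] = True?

5

i\s   0   1   2   3   4   5   6   7   8   9  10  11  12  13  14
  0   T   F   F   F   F   F   F   F   F   F   F   F   F   F   F
  1   T   F   F   F   F   F   T   F   F   F   F   F   F   F   F
  2   T   F   F   F   F   F   T   F   F   T   F   F   F   F   F
  3   T   F   F   F   F   F   T   T   F   T   F   F   F   T   F
  4   T   F   F   F   F   F   T   T   F   T   F   F   F   T   F
  5   T   F   F   F   T   F   T   T   F   T   T   T   F   T   F
  6   T   F   F   F   T   F   T   T   F   T   T   T   F   T   F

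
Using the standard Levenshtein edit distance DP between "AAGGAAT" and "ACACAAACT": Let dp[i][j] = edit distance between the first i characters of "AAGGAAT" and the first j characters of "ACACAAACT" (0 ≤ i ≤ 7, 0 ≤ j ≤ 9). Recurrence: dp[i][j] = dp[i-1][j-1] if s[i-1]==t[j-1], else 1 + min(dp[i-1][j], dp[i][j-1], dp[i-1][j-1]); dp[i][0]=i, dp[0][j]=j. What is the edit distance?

4

   ''  A  C  A  C  A  A  A  C  T
''  0  1  2  3  4  5  6  7  8  9
 A  1  0  1  2  3  4  5  6  7  8
 A  2  1  1  1  2  3  4  5  6  7
 G  3  2  2  2  2  3  4  5  6  7
 G  4  3  3  3  3  3  4  5  6  7
 A  5  4  4  3  4  3  3  4  5  6
 A  6  5  5  4  4  4  3  3  4  5
 T  7  6  6  5  5  5  4  4  4  4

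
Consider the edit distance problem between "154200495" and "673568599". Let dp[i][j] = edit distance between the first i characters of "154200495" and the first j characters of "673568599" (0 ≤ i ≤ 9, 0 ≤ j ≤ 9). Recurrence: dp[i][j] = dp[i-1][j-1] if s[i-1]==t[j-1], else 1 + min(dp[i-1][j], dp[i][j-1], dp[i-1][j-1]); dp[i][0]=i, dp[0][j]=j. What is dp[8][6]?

8

   ''  6  7  3  5  6  8  5  9  9
''  0  1  2  3  4  5  6  7  8  9
 1  1  1  2  3  4  5  6  7  8  9
 5  2  2  2  3  3  4  5  6  7  8
 4  3  3  3  3  4  4  5  6  7  8
 2  4  4  4  4  4  5  5  6  7  8
 0  5  5  5  5  5  5  6  6  7  8
 0  6  6  6  6  6  6  6  7  7  8
 4  7  7  7  7  7  7  7  7  8  8
 9  8  8  8  8  8  8  8  8  7  8
 5  9  9  9  9  8  9  9  8  8  8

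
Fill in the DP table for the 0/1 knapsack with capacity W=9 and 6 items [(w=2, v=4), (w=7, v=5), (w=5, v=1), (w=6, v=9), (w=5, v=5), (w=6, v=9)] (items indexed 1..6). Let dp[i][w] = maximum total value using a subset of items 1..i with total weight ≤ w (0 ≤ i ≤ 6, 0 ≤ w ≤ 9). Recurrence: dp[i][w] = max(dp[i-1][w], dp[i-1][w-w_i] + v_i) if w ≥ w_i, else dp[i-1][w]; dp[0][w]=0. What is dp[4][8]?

13

i\w   0   1   2   3   4   5   6   7   8   9
  0   0   0   0   0   0   0   0   0   0   0
  1   0   0   4   4   4   4   4   4   4   4
  2   0   0   4   4   4   4   4   5   5   9
  3   0   0   4   4   4   4   4   5   5   9
  4   0   0   4   4   4   4   9   9  13  13
  5   0   0   4   4   4   5   9   9  13  13
  6   0   0   4   4   4   5   9   9  13  13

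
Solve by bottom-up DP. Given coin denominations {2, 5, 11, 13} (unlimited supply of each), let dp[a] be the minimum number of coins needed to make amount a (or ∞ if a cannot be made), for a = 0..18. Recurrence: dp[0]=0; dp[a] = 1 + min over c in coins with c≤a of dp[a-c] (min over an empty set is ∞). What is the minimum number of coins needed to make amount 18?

2

 a  0  1  2  3  4  5  6  7  8  9 10 11 12 13 14 15 16 17 18
dp  0  -  1  -  2  1  3  2  4  3  2  1  3  1  4  2  2  3  2
(- denotes ∞ / unreachable)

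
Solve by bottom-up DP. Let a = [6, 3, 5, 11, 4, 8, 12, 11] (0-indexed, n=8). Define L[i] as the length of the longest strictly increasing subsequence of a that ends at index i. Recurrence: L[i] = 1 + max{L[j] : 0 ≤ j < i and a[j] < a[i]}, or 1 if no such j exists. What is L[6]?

4

   i    0    1    2    3    4    5    6    7
a[i]    6    3    5   11    4    8   12   11
L[i]    1    1    2    3    2    3    4    4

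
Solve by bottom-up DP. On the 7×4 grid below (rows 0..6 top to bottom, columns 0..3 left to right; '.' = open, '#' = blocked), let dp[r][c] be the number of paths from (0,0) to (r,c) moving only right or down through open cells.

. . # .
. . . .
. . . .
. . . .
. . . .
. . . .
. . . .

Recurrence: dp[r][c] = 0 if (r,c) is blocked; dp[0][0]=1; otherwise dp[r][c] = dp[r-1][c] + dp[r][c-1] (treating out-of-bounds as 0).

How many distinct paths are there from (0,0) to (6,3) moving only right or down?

77

r\c   0   1   2   3
  0   1   1   0   0
  1   1   2   2   2
  2   1   3   5   7
  3   1   4   9  16
  4   1   5  14  30
  5   1   6  20  50
  6   1   7  27  77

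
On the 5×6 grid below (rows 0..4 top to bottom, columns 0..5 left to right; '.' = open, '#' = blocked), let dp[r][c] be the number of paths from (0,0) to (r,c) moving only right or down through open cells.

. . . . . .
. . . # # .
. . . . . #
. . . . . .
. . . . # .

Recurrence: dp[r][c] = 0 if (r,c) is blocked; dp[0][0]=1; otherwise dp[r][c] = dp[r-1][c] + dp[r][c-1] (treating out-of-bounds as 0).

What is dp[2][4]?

6

r\c   0   1   2   3   4   5
  0   1   1   1   1   1   1
  1   1   2   3   0   0   1
  2   1   3   6   6   6   0
  3   1   4  10  16  22  22
  4   1   5  15  31   0  22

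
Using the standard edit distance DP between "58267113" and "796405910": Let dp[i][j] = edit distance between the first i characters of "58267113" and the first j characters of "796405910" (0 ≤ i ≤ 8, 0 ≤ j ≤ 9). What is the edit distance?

8

   ''  7  9  6  4  0  5  9  1  0
''  0  1  2  3  4  5  6  7  8  9
 5  1  1  2  3  4  5  5  6  7  8
 8  2  2  2  3  4  5  6  6  7  8
 2  3  3  3  3  4  5  6  7  7  8
 6  4  4  4  3  4  5  6  7  8  8
 7  5  4  5  4  4  5  6  7  8  9
 1  6  5  5  5  5  5  6  7  7  8
 1  7  6  6  6  6  6  6  7  7  8
 3  8  7  7  7  7  7  7  7  8  8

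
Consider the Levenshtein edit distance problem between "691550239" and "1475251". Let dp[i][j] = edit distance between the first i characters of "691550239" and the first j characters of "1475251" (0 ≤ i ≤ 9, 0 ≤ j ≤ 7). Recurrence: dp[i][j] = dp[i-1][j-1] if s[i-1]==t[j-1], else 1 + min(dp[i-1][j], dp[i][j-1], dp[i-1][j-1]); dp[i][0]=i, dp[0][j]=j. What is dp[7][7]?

   ''  1  4  7  5  2  5  1
''  0  1  2  3  4  5  6  7
 6  1  1  2  3  4  5  6  7
 9  2  2  2  3  4  5  6  7
 1  3  2  3  3  4  5  6  6
 5  4  3  3  4  3  4  5  6
 5  5  4  4  4  4  4  4  5
 0  6  5  5  5  5  5  5  5
 2  7  6  6  6  6  5  6  6
 3  8  7  7  7  7  6  6  7
 9  9  8  8  8  8  7  7  7

6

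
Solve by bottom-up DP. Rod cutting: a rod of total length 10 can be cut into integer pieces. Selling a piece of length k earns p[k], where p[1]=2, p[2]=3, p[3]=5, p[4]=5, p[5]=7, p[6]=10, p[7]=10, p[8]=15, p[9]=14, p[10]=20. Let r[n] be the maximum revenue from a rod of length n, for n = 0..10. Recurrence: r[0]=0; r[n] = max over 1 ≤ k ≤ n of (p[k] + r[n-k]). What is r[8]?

   n    0    1    2    3    4    5    6    7    8    9   10
r[n]    0    2    4    6    8   10   12   14   16   18   20

16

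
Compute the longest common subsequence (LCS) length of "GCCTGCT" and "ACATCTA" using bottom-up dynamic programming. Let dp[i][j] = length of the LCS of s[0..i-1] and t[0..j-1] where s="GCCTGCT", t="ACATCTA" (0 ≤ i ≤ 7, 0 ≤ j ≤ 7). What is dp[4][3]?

   ''  A  C  A  T  C  T  A
''  0  0  0  0  0  0  0  0
 G  0  0  0  0  0  0  0  0
 C  0  0  1  1  1  1  1  1
 C  0  0  1  1  1  2  2  2
 T  0  0  1  1  2  2  3  3
 G  0  0  1  1  2  2  3  3
 C  0  0  1  1  2  3  3  3
 T  0  0  1  1  2  3  4  4

1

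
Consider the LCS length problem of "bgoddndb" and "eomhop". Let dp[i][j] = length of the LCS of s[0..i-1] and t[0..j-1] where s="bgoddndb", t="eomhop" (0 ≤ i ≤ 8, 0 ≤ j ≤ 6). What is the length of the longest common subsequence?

   ''  e  o  m  h  o  p
''  0  0  0  0  0  0  0
 b  0  0  0  0  0  0  0
 g  0  0  0  0  0  0  0
 o  0  0  1  1  1  1  1
 d  0  0  1  1  1  1  1
 d  0  0  1  1  1  1  1
 n  0  0  1  1  1  1  1
 d  0  0  1  1  1  1  1
 b  0  0  1  1  1  1  1

1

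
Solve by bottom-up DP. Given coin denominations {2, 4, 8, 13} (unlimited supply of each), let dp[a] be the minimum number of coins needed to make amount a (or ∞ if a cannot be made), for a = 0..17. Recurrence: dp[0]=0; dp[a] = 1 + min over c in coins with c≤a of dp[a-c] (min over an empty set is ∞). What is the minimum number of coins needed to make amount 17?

 a  0  1  2  3  4  5  6  7  8  9 10 11 12 13 14 15 16 17
dp  0  -  1  -  1  -  2  -  1  -  2  -  2  1  3  2  2  2
(- denotes ∞ / unreachable)

2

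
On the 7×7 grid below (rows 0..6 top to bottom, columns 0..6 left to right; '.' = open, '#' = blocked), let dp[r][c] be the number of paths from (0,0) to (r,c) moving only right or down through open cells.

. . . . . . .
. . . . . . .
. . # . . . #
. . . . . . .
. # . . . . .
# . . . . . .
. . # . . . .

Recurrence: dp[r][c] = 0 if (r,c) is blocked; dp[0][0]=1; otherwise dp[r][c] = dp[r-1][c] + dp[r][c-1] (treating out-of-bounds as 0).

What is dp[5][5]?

106

r\c   0   1   2   3   4   5   6
  0   1   1   1   1   1   1   1
  1   1   2   3   4   5   6   7
  2   1   3   0   4   9  15   0
  3   1   4   4   8  17  32  32
  4   1   0   4  12  29  61  93
  5   0   0   4  16  45 106 199
  6   0   0   0  16  61 167 366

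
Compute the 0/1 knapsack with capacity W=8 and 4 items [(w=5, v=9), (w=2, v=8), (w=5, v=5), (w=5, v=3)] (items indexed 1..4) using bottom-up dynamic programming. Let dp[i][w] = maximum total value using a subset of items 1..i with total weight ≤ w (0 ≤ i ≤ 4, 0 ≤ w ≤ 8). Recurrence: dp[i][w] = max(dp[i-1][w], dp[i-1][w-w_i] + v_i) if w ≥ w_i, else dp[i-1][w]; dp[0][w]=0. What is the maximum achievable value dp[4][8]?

17

i\w   0   1   2   3   4   5   6   7   8
  0   0   0   0   0   0   0   0   0   0
  1   0   0   0   0   0   9   9   9   9
  2   0   0   8   8   8   9   9  17  17
  3   0   0   8   8   8   9   9  17  17
  4   0   0   8   8   8   9   9  17  17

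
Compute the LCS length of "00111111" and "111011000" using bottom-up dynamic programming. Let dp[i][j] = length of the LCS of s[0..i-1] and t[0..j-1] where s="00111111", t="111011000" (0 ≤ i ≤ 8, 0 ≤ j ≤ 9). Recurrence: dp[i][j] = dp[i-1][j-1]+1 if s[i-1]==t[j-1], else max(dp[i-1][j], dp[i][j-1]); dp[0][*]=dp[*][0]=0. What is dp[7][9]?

   ''  1  1  1  0  1  1  0  0  0
''  0  0  0  0  0  0  0  0  0  0
 0  0  0  0  0  1  1  1  1  1  1
 0  0  0  0  0  1  1  1  2  2  2
 1  0  1  1  1  1  2  2  2  2  2
 1  0  1  2  2  2  2  3  3  3  3
 1  0  1  2  3  3  3  3  3  3  3
 1  0  1  2  3  3  4  4  4  4  4
 1  0  1  2  3  3  4  5  5  5  5
 1  0  1  2  3  3  4  5  5  5  5

5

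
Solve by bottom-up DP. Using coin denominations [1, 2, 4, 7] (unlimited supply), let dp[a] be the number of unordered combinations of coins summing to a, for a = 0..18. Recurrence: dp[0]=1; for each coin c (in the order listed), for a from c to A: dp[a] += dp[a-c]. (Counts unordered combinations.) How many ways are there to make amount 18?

after  coin     0     1     2     3     4     5     6     7     8     9    10    11    12    13    14    15    16    17    18
          1     1     1     1     1     1     1     1     1     1     1     1     1     1     1     1     1     1     1     1
          2     1     1     2     2     3     3     4     4     5     5     6     6     7     7     8     8     9     9    10
          4     1     1     2     2     4     4     6     6     9     9    12    12    16    16    20    20    25    25    30
          7     1     1     2     2     4     4     6     7    10    11    14    16    20    22    27    30    36    39    46

46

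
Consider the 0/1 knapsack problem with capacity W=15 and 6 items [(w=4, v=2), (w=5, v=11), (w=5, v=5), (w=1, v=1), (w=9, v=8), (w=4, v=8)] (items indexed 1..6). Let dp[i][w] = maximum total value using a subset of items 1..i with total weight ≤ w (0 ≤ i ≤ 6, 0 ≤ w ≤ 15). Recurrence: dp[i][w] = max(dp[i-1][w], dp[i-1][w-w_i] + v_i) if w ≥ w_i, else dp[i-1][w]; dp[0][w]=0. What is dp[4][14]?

18

i\w   0   1   2   3   4   5   6   7   8   9  10  11  12  13  14  15
  0   0   0   0   0   0   0   0   0   0   0   0   0   0   0   0   0
  1   0   0   0   0   2   2   2   2   2   2   2   2   2   2   2   2
  2   0   0   0   0   2  11  11  11  11  13  13  13  13  13  13  13
  3   0   0   0   0   2  11  11  11  11  13  16  16  16  16  18  18
  4   0   1   1   1   2  11  12  12  12  13  16  17  17  17  18  19
  5   0   1   1   1   2  11  12  12  12  13  16  17  17  17  19  20
  6   0   1   1   1   8  11  12  12  12  19  20  20  20  21  24  25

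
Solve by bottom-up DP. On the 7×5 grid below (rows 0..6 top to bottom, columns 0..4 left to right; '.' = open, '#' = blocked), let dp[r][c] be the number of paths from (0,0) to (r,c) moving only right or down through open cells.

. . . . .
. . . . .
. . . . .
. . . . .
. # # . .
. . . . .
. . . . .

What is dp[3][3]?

20

r\c   0   1   2   3   4
  0   1   1   1   1   1
  1   1   2   3   4   5
  2   1   3   6  10  15
  3   1   4  10  20  35
  4   1   0   0  20  55
  5   1   1   1  21  76
  6   1   2   3  24 100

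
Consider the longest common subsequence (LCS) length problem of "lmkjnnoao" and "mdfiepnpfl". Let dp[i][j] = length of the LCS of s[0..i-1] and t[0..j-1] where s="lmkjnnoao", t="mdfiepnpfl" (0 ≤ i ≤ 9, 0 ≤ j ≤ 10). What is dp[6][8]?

2

   ''  m  d  f  i  e  p  n  p  f  l
''  0  0  0  0  0  0  0  0  0  0  0
 l  0  0  0  0  0  0  0  0  0  0  1
 m  0  1  1  1  1  1  1  1  1  1  1
 k  0  1  1  1  1  1  1  1  1  1  1
 j  0  1  1  1  1  1  1  1  1  1  1
 n  0  1  1  1  1  1  1  2  2  2  2
 n  0  1  1  1  1  1  1  2  2  2  2
 o  0  1  1  1  1  1  1  2  2  2  2
 a  0  1  1  1  1  1  1  2  2  2  2
 o  0  1  1  1  1  1  1  2  2  2  2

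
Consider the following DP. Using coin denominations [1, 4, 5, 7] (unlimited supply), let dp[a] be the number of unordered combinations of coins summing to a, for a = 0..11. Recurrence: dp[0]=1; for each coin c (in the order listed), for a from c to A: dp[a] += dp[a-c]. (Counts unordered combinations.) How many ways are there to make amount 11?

8

after  coin     0     1     2     3     4     5     6     7     8     9    10    11
          1     1     1     1     1     1     1     1     1     1     1     1     1
          4     1     1     1     1     2     2     2     2     3     3     3     3
          5     1     1     1     1     2     3     3     3     4     5     6     6
          7     1     1     1     1     2     3     3     4     5     6     7     8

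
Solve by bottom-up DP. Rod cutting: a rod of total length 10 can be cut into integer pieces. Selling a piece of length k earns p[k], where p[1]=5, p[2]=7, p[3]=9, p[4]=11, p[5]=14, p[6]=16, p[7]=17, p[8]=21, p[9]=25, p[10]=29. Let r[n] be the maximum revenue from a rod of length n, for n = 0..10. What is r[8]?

40

   n    0    1    2    3    4    5    6    7    8    9   10
r[n]    0    5   10   15   20   25   30   35   40   45   50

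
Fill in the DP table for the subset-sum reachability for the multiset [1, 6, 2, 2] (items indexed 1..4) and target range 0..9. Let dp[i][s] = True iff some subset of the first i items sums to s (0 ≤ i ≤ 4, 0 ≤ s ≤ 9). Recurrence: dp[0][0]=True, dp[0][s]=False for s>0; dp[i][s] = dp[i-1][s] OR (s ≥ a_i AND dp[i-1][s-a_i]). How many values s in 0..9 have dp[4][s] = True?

10

i\s   0   1   2   3   4   5   6   7   8   9
  0   T   F   F   F   F   F   F   F   F   F
  1   T   T   F   F   F   F   F   F   F   F
  2   T   T   F   F   F   F   T   T   F   F
  3   T   T   T   T   F   F   T   T   T   T
  4   T   T   T   T   T   T   T   T   T   T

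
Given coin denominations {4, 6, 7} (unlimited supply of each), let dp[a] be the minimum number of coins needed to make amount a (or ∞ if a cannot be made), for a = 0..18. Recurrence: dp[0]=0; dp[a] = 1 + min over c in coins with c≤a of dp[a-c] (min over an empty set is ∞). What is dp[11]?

2

 a  0  1  2  3  4  5  6  7  8  9 10 11 12 13 14 15 16 17 18
dp  0  -  -  -  1  -  1  1  2  -  2  2  2  2  2  3  3  3  3
(- denotes ∞ / unreachable)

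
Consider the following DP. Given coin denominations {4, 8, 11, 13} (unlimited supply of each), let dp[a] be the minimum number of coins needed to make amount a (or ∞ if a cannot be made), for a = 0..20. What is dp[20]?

3

 a  0  1  2  3  4  5  6  7  8  9 10 11 12 13 14 15 16 17 18 19 20
dp  0  -  -  -  1  -  -  -  1  -  -  1  2  1  -  2  2  2  -  2  3
(- denotes ∞ / unreachable)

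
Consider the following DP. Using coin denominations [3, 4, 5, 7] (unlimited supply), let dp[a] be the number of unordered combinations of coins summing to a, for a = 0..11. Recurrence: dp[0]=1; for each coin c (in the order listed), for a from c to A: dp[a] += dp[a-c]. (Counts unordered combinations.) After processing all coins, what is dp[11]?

after  coin     0     1     2     3     4     5     6     7     8     9    10    11
          3     1     0     0     1     0     0     1     0     0     1     0     0
          4     1     0     0     1     1     0     1     1     1     1     1     1
          5     1     0     0     1     1     1     1     1     2     2     2     2
          7     1     0     0     1     1     1     1     2     2     2     3     3

3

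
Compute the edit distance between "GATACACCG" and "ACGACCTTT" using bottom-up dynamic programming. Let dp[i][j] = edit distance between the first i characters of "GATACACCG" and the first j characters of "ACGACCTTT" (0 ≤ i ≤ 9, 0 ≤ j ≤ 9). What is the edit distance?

   ''  A  C  G  A  C  C  T  T  T
''  0  1  2  3  4  5  6  7  8  9
 G  1  1  2  2  3  4  5  6  7  8
 A  2  1  2  3  2  3  4  5  6  7
 T  3  2  2  3  3  3  4  4  5  6
 A  4  3  3  3  3  4  4  5  5  6
 C  5  4  3  4  4  3  4  5  6  6
 A  6  5  4  4  4  4  4  5  6  7
 C  7  6  5  5  5  4  4  5  6  7
 C  8  7  6  6  6  5  4  5  6  7
 G  9  8  7  6  7  6  5  5  6  7

7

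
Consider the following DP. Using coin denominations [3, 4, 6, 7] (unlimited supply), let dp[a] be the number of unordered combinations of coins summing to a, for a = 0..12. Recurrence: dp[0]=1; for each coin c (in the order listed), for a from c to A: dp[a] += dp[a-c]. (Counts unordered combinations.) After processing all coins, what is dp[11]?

after  coin     0     1     2     3     4     5     6     7     8     9    10    11    12
          3     1     0     0     1     0     0     1     0     0     1     0     0     1
          4     1     0     0     1     1     0     1     1     1     1     1     1     2
          6     1     0     0     1     1     0     2     1     1     2     2     1     4
          7     1     0     0     1     1     0     2     2     1     2     3     2     4

2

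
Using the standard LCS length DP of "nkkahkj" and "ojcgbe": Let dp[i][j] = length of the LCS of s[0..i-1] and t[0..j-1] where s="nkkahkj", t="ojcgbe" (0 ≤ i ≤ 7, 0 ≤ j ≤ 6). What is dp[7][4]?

   ''  o  j  c  g  b  e
''  0  0  0  0  0  0  0
 n  0  0  0  0  0  0  0
 k  0  0  0  0  0  0  0
 k  0  0  0  0  0  0  0
 a  0  0  0  0  0  0  0
 h  0  0  0  0  0  0  0
 k  0  0  0  0  0  0  0
 j  0  0  1  1  1  1  1

1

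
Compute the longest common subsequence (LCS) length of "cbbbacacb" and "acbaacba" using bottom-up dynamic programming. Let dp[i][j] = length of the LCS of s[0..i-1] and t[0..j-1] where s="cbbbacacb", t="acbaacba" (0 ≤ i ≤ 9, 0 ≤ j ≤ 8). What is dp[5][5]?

   ''  a  c  b  a  a  c  b  a
''  0  0  0  0  0  0  0  0  0
 c  0  0  1  1  1  1  1  1  1
 b  0  0  1  2  2  2  2  2  2
 b  0  0  1  2  2  2  2  3  3
 b  0  0  1  2  2  2  2  3  3
 a  0  1  1  2  3  3  3  3  4
 c  0  1  2  2  3  3  4  4  4
 a  0  1  2  2  3  4  4  4  5
 c  0  1  2  2  3  4  5  5  5
 b  0  1  2  3  3  4  5  6  6

3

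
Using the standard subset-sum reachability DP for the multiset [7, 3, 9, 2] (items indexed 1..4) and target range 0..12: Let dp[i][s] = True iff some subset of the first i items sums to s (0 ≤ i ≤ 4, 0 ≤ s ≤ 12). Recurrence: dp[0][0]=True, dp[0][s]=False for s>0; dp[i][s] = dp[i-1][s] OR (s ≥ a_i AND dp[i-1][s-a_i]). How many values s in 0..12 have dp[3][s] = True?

6

i\s   0   1   2   3   4   5   6   7   8   9  10  11  12
  0   T   F   F   F   F   F   F   F   F   F   F   F   F
  1   T   F   F   F   F   F   F   T   F   F   F   F   F
  2   T   F   F   T   F   F   F   T   F   F   T   F   F
  3   T   F   F   T   F   F   F   T   F   T   T   F   T
  4   T   F   T   T   F   T   F   T   F   T   T   T   T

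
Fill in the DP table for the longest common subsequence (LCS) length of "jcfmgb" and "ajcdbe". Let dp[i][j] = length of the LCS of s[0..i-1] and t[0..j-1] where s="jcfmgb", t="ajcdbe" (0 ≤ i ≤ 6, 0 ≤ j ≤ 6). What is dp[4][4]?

2

   ''  a  j  c  d  b  e
''  0  0  0  0  0  0  0
 j  0  0  1  1  1  1  1
 c  0  0  1  2  2  2  2
 f  0  0  1  2  2  2  2
 m  0  0  1  2  2  2  2
 g  0  0  1  2  2  2  2
 b  0  0  1  2  2  3  3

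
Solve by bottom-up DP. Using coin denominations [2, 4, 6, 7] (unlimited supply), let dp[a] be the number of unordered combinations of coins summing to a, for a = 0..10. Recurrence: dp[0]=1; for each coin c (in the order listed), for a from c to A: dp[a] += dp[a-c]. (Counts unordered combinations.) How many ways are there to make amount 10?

5

after  coin     0     1     2     3     4     5     6     7     8     9    10
          2     1     0     1     0     1     0     1     0     1     0     1
          4     1     0     1     0     2     0     2     0     3     0     3
          6     1     0     1     0     2     0     3     0     4     0     5
          7     1     0     1     0     2     0     3     1     4     1     5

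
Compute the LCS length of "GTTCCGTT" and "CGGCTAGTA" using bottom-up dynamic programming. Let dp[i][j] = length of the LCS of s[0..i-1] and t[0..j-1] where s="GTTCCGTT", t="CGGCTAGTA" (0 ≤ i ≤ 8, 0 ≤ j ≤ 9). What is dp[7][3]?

   ''  C  G  G  C  T  A  G  T  A
''  0  0  0  0  0  0  0  0  0  0
 G  0  0  1  1  1  1  1  1  1  1
 T  0  0  1  1  1  2  2  2  2  2
 T  0  0  1  1  1  2  2  2  3  3
 C  0  1  1  1  2  2  2  2  3  3
 C  0  1  1  1  2  2  2  2  3  3
 G  0  1  2  2  2  2  2  3  3  3
 T  0  1  2  2  2  3  3  3  4  4
 T  0  1  2  2  2  3  3  3  4  4

2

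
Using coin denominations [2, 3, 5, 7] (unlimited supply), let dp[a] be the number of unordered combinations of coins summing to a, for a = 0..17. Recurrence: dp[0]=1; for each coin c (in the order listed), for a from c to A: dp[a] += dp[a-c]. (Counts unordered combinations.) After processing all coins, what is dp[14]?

9

after  coin     0     1     2     3     4     5     6     7     8     9    10    11    12    13    14    15    16    17
          2     1     0     1     0     1     0     1     0     1     0     1     0     1     0     1     0     1     0
          3     1     0     1     1     1     1     2     1     2     2     2     2     3     2     3     3     3     3
          5     1     0     1     1     1     2     2     2     3     3     4     4     5     5     6     7     7     8
          7     1     0     1     1     1     2     2     3     3     4     5     5     7     7     9    10    11    13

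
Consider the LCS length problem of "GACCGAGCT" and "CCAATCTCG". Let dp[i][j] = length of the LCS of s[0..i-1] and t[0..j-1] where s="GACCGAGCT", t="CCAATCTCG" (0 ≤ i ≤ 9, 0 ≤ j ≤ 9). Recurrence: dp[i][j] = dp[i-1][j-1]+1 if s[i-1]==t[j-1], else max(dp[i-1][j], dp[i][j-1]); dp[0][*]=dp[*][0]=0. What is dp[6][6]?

3

   ''  C  C  A  A  T  C  T  C  G
''  0  0  0  0  0  0  0  0  0  0
 G  0  0  0  0  0  0  0  0  0  1
 A  0  0  0  1  1  1  1  1  1  1
 C  0  1  1  1  1  1  2  2  2  2
 C  0  1  2  2  2  2  2  2  3  3
 G  0  1  2  2  2  2  2  2  3  4
 A  0  1  2  3  3  3  3  3  3  4
 G  0  1  2  3  3  3  3  3  3  4
 C  0  1  2  3  3  3  4  4  4  4
 T  0  1  2  3  3  4  4  5  5  5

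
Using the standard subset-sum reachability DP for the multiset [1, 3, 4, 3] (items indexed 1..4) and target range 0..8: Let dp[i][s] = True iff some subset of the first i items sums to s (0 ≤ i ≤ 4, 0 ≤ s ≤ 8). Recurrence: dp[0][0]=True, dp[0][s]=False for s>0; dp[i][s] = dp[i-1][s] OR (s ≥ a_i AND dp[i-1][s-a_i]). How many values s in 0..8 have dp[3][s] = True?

7

i\s   0   1   2   3   4   5   6   7   8
  0   T   F   F   F   F   F   F   F   F
  1   T   T   F   F   F   F   F   F   F
  2   T   T   F   T   T   F   F   F   F
  3   T   T   F   T   T   T   F   T   T
  4   T   T   F   T   T   T   T   T   T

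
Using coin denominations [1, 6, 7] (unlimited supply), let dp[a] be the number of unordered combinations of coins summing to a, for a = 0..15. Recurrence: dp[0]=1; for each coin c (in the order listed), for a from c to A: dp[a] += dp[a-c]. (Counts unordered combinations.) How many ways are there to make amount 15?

6

after  coin     0     1     2     3     4     5     6     7     8     9    10    11    12    13    14    15
          1     1     1     1     1     1     1     1     1     1     1     1     1     1     1     1     1
          6     1     1     1     1     1     1     2     2     2     2     2     2     3     3     3     3
          7     1     1     1     1     1     1     2     3     3     3     3     3     4     5     6     6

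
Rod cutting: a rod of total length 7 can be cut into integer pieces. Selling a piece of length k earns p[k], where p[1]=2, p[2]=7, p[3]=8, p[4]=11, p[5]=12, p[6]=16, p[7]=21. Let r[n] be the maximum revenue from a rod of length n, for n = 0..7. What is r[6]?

   n    0    1    2    3    4    5    6    7
r[n]    0    2    7    9   14   16   21   23

21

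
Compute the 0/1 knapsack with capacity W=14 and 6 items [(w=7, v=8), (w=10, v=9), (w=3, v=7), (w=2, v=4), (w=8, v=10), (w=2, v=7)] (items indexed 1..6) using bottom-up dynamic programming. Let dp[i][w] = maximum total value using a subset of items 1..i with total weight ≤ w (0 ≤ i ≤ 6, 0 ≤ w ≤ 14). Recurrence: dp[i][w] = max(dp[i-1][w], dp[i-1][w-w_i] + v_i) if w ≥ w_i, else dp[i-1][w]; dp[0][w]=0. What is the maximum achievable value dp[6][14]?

26

i\w   0   1   2   3   4   5   6   7   8   9  10  11  12  13  14
  0   0   0   0   0   0   0   0   0   0   0   0   0   0   0   0
  1   0   0   0   0   0   0   0   8   8   8   8   8   8   8   8
  2   0   0   0   0   0   0   0   8   8   8   9   9   9   9   9
  3   0   0   0   7   7   7   7   8   8   8  15  15  15  16  16
  4   0   0   4   7   7  11  11  11  11  12  15  15  19  19  19
  5   0   0   4   7   7  11  11  11  11  12  15  17  19  21  21
  6   0   0   7   7  11  14  14  18  18  18  18  19  22  24  26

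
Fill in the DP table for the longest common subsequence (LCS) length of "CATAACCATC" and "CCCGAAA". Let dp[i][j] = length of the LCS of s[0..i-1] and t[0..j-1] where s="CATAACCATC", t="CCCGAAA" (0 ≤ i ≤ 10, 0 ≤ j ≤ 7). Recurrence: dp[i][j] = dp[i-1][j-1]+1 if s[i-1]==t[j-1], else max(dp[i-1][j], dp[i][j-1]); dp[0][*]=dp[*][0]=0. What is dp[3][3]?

   ''  C  C  C  G  A  A  A
''  0  0  0  0  0  0  0  0
 C  0  1  1  1  1  1  1  1
 A  0  1  1  1  1  2  2  2
 T  0  1  1  1  1  2  2  2
 A  0  1  1  1  1  2  3  3
 A  0  1  1  1  1  2  3  4
 C  0  1  2  2  2  2  3  4
 C  0  1  2  3  3  3  3  4
 A  0  1  2  3  3  4  4  4
 T  0  1  2  3  3  4  4  4
 C  0  1  2  3  3  4  4  4

1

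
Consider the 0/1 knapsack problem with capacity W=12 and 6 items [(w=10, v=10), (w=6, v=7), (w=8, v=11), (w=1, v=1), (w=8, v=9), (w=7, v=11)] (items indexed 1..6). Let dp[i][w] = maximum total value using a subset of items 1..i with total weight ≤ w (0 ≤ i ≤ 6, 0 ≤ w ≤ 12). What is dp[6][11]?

i\w   0   1   2   3   4   5   6   7   8   9  10  11  12
  0   0   0   0   0   0   0   0   0   0   0   0   0   0
  1   0   0   0   0   0   0   0   0   0   0  10  10  10
  2   0   0   0   0   0   0   7   7   7   7  10  10  10
  3   0   0   0   0   0   0   7   7  11  11  11  11  11
  4   0   1   1   1   1   1   7   8  11  12  12  12  12
  5   0   1   1   1   1   1   7   8  11  12  12  12  12
  6   0   1   1   1   1   1   7  11  12  12  12  12  12

12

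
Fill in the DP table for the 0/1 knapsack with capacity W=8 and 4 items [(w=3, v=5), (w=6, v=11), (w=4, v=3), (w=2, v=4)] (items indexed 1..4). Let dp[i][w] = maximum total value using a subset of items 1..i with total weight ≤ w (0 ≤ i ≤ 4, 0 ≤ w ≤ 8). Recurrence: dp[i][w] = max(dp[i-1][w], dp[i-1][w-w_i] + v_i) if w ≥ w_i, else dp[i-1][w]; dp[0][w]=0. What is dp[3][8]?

11

i\w   0   1   2   3   4   5   6   7   8
  0   0   0   0   0   0   0   0   0   0
  1   0   0   0   5   5   5   5   5   5
  2   0   0   0   5   5   5  11  11  11
  3   0   0   0   5   5   5  11  11  11
  4   0   0   4   5   5   9  11  11  15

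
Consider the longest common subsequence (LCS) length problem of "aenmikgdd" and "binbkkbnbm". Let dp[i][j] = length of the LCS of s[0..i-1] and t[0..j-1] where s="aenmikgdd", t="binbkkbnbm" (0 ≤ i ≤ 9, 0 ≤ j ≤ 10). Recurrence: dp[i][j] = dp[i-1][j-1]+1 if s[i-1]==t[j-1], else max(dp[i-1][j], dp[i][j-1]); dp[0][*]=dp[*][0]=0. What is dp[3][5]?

1

   ''  b  i  n  b  k  k  b  n  b  m
''  0  0  0  0  0  0  0  0  0  0  0
 a  0  0  0  0  0  0  0  0  0  0  0
 e  0  0  0  0  0  0  0  0  0  0  0
 n  0  0  0  1  1  1  1  1  1  1  1
 m  0  0  0  1  1  1  1  1  1  1  2
 i  0  0  1  1  1  1  1  1  1  1  2
 k  0  0  1  1  1  2  2  2  2  2  2
 g  0  0  1  1  1  2  2  2  2  2  2
 d  0  0  1  1  1  2  2  2  2  2  2
 d  0  0  1  1  1  2  2  2  2  2  2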